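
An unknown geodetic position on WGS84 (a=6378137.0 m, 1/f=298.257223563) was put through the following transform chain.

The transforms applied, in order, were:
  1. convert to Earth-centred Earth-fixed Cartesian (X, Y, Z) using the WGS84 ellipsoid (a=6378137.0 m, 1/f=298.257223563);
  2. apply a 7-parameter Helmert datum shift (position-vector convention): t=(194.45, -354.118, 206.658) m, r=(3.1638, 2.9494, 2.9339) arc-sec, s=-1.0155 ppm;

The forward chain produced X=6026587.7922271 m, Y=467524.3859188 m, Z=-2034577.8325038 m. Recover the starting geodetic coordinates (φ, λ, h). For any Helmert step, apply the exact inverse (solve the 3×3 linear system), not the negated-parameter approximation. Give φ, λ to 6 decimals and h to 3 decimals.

start: X=6026587.7922, Y=467524.3859, Z=-2034577.8325 m
→ Helmert⁻¹: X=6026435.2099, Y=467762.0499, Z=-2034707.5590
→ geod (Bowring, a=6378137.000): φ=-18.72079300°, λ=4.43830600°, h=1882.6700 m

φ=-18.720793°, λ=4.438306°, h=1882.670 m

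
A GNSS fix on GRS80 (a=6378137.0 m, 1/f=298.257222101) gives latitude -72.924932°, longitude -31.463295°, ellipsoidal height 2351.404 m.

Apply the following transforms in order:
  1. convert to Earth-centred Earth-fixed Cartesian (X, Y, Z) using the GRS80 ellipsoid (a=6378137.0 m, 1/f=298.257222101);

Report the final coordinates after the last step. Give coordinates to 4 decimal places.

X=1602928.4345 m, Y=-980863.8728 m, Z=-6077035.3740 m

start: φ=-72.924932°, λ=-31.463295°, h=2351.404 m
→ ECEF (a=6378137.000, f=1/298.257222101): X=1602928.4345, Y=-980863.8728, Z=-6077035.3740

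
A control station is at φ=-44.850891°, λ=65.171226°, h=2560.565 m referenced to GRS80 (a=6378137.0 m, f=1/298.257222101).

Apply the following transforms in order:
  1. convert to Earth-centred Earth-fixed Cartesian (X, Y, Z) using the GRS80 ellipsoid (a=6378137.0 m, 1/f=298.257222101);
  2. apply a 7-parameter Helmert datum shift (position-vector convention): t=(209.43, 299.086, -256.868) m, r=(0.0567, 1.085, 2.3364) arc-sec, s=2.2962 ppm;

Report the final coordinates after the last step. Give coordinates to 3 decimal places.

X=1902791.807 m, Y=4112614.161 m, Z=-4477697.942 m

start: φ=-44.850891°, λ=65.171226°, h=2560.565 m
→ ECEF (a=6378137.000, f=1/298.257222101): X=1902648.1410, Y=4112282.8497, Z=-4477421.9154
→ Helmert 7p (PV): X=1902791.8069, Y=4112614.1609, Z=-4477697.9425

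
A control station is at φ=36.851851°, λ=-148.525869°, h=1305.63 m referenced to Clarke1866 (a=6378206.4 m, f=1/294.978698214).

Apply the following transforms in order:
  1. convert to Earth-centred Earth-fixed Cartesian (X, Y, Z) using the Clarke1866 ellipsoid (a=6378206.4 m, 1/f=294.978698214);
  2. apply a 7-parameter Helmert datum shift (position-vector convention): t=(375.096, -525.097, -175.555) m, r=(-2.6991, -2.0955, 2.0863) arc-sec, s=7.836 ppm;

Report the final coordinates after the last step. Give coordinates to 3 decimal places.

start: φ=36.851851°, λ=-148.525869°, h=1305.630 m
→ ECEF (a=6378206.400, f=1/294.978698214): X=-4359082.7326, Y=-2668542.8814, Z=3804840.9036
→ Helmert 7p (PV): X=-4358753.4574, Y=-2669083.1911, Z=3804685.7976

X=-4358753.457 m, Y=-2669083.191 m, Z=3804685.798 m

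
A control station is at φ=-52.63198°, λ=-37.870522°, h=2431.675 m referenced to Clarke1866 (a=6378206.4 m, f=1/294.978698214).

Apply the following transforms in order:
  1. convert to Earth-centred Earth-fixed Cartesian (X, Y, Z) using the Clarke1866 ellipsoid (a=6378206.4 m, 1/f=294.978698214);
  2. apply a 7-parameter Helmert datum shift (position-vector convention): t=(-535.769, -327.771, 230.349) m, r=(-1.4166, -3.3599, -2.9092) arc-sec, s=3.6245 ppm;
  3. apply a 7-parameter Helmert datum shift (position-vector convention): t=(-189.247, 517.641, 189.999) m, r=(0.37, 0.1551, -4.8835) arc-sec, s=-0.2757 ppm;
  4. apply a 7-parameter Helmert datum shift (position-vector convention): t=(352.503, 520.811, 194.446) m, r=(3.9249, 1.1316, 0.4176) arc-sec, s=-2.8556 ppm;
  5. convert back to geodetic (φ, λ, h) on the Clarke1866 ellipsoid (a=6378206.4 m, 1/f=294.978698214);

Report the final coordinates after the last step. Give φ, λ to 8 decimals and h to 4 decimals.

φ=-52.63387839°, λ=-37.86638284°, h=1502.9601 m

start: φ=-52.631980°, λ=-37.870522°, h=2431.675 m
→ ECEF (a=6378206.400, f=1/294.978698214): X=3063596.2605, Y=-2382414.2346, Z=-5047520.7488
→ Helmert 7p (PV): X=3063120.2140, Y=-2382828.5162, Z=-5047242.4285
→ Helmert 7p (PV): X=3062869.9117, Y=-2382373.6865, Z=-5047057.6156
→ Helmert 7p (PV): X=3063190.8029, Y=-2381743.8340, Z=-5046910.8933
→ geod (Bowring, a=6378206.400): φ=-52.63387839°, λ=-37.86638284°, h=1502.9601 m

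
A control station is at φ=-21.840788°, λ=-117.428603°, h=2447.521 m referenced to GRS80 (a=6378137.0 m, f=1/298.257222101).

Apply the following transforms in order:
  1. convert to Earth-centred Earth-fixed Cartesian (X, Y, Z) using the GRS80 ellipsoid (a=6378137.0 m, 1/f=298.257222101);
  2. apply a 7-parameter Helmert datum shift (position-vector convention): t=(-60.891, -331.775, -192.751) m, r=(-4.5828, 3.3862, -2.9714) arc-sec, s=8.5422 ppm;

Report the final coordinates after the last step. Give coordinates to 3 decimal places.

X=-2729664.070 m, Y=-5259634.590 m, Z=-2359019.819 m

start: φ=-21.840788°, λ=-117.428603°, h=2447.521 m
→ ECEF (a=6378137.000, f=1/298.257222101): X=-2729465.3724, Y=-5259244.7977, Z=-2358968.5774
→ Helmert 7p (PV): X=-2729664.0700, Y=-5259634.5900, Z=-2359019.8187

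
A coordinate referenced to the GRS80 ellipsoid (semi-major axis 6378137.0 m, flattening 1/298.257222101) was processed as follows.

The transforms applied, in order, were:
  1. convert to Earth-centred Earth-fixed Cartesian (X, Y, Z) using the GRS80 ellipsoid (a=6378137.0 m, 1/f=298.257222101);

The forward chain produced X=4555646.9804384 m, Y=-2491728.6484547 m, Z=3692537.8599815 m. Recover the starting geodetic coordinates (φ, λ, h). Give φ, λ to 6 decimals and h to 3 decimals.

φ=35.599391°, λ=-28.676624°, h=683.341 m

start: X=4555646.9804, Y=-2491728.6485, Z=3692537.8600 m
→ geod (Bowring, a=6378137.000): φ=35.59939100°, λ=-28.67662400°, h=683.3410 m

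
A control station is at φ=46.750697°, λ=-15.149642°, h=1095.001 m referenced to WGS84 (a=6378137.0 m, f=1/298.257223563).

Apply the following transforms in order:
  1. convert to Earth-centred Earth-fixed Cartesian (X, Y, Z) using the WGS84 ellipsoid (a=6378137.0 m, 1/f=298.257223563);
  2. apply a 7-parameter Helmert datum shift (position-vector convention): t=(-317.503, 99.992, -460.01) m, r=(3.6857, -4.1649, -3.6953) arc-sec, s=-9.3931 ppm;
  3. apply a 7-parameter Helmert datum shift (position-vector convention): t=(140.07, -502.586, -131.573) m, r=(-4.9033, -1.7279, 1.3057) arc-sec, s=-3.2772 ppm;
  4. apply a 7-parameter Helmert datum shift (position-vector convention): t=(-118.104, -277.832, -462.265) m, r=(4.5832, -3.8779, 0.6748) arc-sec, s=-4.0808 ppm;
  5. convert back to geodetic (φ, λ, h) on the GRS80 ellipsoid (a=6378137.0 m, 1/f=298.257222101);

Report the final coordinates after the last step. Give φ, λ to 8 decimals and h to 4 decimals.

start: φ=46.750697°, λ=-15.149642°, h=1095.001 m
→ ECEF (a=6378137.000, f=1/298.257223563): X=4226492.2877, Y=-1144324.5605, Z=4623617.0037
→ Helmert 7p (PV): X=4226021.2248, Y=-1144372.1556, Z=4623178.4566
→ Helmert 7p (PV): X=4226115.9607, Y=-1144734.3385, Z=4623094.3380
→ Helmert 7p (PV): X=4225897.4393, Y=-1145096.3979, Z=4622667.2243
→ geod (Bowring, a=6378137.000): φ=46.74728293°, λ=-15.16142587°, h=148.0744 m

φ=46.74728293°, λ=-15.16142587°, h=148.0744 m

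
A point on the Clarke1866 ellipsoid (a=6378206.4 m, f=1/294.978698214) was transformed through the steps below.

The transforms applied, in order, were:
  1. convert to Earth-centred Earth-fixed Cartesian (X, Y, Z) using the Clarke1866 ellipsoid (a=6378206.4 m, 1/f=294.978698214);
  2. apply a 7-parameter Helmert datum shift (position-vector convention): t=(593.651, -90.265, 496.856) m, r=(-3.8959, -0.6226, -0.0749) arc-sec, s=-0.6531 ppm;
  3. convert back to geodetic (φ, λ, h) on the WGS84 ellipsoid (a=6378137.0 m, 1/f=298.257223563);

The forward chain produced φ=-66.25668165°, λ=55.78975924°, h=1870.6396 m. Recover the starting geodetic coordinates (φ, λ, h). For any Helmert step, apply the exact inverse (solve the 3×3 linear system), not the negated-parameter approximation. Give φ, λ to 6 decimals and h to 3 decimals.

φ=-66.261382°, λ=55.803526°, h=2354.927 m

start: φ=-66.256682°, λ=55.789759°, h=1870.640 m
→ ECEF (a=6378137.000, f=1/298.257223563): X=1448351.8185, Y=2130365.8243, Z=-5817243.0299
→ Helmert⁻¹: X=1447740.7789, Y=2130567.8905, Z=-5817707.8135
→ geod (Bowring, a=6378206.400): φ=-66.26138200°, λ=55.80352600°, h=2354.9270 m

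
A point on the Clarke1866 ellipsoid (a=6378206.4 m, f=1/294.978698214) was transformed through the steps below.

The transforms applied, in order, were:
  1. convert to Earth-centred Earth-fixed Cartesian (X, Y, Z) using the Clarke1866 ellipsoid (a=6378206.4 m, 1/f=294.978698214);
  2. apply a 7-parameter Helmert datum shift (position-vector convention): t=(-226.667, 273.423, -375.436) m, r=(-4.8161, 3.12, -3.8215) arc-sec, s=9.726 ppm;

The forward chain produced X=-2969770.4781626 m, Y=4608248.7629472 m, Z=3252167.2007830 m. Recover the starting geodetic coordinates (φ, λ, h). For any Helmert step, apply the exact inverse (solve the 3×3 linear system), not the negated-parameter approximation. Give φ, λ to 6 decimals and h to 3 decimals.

start: X=-2969770.4782, Y=4608248.7629, Z=3252167.2008 m
→ Helmert⁻¹: X=-2969649.4981, Y=4607799.5594, Z=3252573.6714
→ geod (Bowring, a=6378206.400): φ=30.85316200°, λ=122.80110100°, h=1601.3880 m

φ=30.853162°, λ=122.801101°, h=1601.388 m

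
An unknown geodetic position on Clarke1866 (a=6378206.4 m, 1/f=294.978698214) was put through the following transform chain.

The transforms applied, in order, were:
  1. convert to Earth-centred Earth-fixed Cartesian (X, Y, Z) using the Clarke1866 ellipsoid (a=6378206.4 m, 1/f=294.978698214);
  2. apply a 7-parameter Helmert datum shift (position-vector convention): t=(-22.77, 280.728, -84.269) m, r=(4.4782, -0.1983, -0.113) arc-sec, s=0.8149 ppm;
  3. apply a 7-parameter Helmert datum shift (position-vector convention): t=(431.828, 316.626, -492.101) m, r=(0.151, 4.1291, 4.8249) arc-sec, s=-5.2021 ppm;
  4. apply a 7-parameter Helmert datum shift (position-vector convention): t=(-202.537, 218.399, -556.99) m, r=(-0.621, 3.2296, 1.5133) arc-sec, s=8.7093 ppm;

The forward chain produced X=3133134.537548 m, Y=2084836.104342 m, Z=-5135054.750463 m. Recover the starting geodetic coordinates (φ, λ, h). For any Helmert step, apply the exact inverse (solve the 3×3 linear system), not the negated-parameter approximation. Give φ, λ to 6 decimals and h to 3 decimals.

φ=-53.945784°, λ=33.627311°, h=1038.061 m

start: X=3133134.5375, Y=2084836.1043, Z=-5135054.7505 m
→ Helmert⁻¹: X=3133405.4717, Y=2084592.0192, Z=-5134397.7055
→ Helmert⁻¹: X=3133141.4672, Y=2084209.1878, Z=-5133871.1169
→ Helmert⁻¹: X=3133155.6068, Y=2083817.0179, Z=-5133830.9181
→ geod (Bowring, a=6378206.400): φ=-53.94578400°, λ=33.62731100°, h=1038.0610 m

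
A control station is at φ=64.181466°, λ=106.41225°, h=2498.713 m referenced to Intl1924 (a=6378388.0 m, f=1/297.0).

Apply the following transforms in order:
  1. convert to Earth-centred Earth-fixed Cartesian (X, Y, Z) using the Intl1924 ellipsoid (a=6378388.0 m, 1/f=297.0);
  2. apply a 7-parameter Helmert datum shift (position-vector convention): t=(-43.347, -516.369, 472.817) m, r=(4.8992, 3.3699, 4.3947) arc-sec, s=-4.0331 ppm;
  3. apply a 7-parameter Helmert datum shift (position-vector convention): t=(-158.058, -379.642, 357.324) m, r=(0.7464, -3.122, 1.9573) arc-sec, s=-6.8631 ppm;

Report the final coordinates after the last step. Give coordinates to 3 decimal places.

start: φ=64.181466°, λ=106.412250°, h=2498.713 m
→ ECEF (a=6378388.000, f=1/297.0): X=-787348.7473, Y=2673071.3872, Z=5720931.5614
→ Helmert 7p (PV): X=-787352.4046, Y=2672391.5792, Z=5721457.6593
→ Helmert 7p (PV): X=-787617.0165, Y=2671965.4212, Z=5721773.4696

X=-787617.017 m, Y=2671965.421 m, Z=5721773.470 m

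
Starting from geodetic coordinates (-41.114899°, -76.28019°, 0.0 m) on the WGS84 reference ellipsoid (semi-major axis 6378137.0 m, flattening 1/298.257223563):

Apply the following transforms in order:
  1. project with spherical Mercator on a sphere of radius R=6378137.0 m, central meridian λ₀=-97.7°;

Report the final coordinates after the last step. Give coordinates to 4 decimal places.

start: φ=-41.114899°, λ=-76.280190°, h=0.000 m
→ merc (R=6378137.0, λ₀=-97.7°): E=2384442.3421, N=-5029304.0405

E=2384442.3421 m, N=-5029304.0405 m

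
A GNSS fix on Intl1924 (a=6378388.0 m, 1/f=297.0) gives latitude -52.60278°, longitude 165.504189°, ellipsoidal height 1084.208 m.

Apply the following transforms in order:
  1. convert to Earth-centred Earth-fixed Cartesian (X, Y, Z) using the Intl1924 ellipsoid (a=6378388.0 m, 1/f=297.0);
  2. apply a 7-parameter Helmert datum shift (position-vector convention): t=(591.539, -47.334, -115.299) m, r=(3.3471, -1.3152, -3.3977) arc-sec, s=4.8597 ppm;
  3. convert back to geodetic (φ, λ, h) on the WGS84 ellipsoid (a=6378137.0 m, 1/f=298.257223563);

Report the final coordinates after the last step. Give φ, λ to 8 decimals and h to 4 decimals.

φ=-52.60690868°, λ=165.50044754°, h=1045.1909 m

start: φ=-52.602780°, λ=165.504189°, h=1084.208 m
→ ECEF (a=6378388.000, f=1/297.0): X=-3759132.6492, Y=971884.5915, Z=-5044780.3247
→ Helmert 7p (PV): X=-3758511.2020, Y=971985.7663, Z=-5044928.3381
→ geod (Bowring, a=6378137.000): φ=-52.60690868°, λ=165.50044754°, h=1045.1909 m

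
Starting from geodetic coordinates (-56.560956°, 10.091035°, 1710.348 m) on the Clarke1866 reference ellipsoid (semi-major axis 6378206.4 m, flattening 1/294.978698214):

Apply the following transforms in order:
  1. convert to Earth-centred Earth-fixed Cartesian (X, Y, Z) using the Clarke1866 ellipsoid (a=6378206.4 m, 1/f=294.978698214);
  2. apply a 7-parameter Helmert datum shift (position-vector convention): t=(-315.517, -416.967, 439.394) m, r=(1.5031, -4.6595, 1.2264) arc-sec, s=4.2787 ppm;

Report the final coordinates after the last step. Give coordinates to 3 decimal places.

start: φ=-56.560956°, λ=10.091035°, h=1710.348 m
→ ECEF (a=6378206.400, f=1/294.978698214): X=3469448.8413, Y=617442.8960, Z=-5300342.0938
→ Helmert 7p (PV): X=3469264.2325, Y=617087.8245, Z=-5299842.5041

X=3469264.233 m, Y=617087.824 m, Z=-5299842.504 m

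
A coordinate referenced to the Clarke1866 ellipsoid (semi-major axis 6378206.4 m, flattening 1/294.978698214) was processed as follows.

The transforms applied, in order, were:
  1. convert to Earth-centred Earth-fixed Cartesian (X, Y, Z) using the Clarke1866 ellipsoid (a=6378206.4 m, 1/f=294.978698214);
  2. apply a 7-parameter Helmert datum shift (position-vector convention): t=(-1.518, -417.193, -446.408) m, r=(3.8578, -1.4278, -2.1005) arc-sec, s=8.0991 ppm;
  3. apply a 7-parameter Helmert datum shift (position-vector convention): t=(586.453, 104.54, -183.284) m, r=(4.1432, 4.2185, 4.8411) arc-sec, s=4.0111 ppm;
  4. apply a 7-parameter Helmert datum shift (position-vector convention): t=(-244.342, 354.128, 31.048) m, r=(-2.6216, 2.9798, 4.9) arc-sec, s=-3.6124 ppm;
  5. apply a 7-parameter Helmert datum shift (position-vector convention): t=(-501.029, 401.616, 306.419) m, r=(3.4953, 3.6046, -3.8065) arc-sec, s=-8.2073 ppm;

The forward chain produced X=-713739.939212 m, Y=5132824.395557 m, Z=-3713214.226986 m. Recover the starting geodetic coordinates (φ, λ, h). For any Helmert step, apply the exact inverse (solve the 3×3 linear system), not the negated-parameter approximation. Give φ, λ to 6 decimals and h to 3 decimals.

start: X=-713739.9392, Y=5132824.3956, Z=-3713214.2270 m
→ Helmert⁻¹: X=-713274.5811, Y=5132388.8098, Z=-3713650.5610
→ Helmert⁻¹: X=-712857.2479, Y=5132117.3553, Z=-3713640.0941
→ Helmert⁻¹: X=-713244.4419, Y=5131934.3769, Z=-3713559.5864
→ Helmert⁻¹: X=-713315.1147, Y=5132233.2907, Z=-3713174.1570
→ geod (Bowring, a=6378206.400): φ=-35.81017800°, λ=97.91269300°, h=3815.4390 m

φ=-35.810178°, λ=97.912693°, h=3815.439 m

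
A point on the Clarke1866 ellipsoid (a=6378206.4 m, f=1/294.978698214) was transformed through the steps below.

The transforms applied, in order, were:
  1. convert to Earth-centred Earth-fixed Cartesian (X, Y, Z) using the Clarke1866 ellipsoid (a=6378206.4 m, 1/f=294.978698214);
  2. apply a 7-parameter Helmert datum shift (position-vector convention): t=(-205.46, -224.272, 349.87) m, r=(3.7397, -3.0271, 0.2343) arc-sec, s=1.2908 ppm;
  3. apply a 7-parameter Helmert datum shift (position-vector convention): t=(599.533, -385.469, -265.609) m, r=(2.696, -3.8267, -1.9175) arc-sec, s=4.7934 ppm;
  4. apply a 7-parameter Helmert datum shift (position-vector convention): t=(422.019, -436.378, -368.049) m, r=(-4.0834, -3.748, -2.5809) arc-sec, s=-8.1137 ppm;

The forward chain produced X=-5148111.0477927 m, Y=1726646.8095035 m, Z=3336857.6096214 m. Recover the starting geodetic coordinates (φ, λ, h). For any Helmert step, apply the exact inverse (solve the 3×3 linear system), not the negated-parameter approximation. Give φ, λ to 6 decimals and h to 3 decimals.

φ=31.745237°, λ=161.451346°, h=2148.566 m

start: X=-5148111.0478, Y=1726646.8095, Z=3336857.6096 m
→ Helmert⁻¹: X=-5148535.8066, Y=1726966.7096, Z=3337380.4777
→ Helmert⁻¹: X=-5149064.7935, Y=1727339.6572, Z=3337703.0382
→ Helmert⁻¹: X=-5148801.7460, Y=1727628.0567, Z=3337393.1002
→ geod (Bowring, a=6378206.400): φ=31.74523700°, λ=161.45134600°, h=2148.5660 m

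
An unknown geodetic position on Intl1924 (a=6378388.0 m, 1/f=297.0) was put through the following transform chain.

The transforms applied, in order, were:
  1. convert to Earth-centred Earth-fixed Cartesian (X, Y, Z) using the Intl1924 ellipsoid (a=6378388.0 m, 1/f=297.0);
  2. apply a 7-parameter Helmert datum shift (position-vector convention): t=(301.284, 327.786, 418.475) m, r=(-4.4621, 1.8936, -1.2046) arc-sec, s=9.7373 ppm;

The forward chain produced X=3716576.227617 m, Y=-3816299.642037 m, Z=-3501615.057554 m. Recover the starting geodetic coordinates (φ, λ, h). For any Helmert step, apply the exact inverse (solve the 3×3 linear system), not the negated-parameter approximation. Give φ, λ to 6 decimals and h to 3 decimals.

start: X=3716576.2276, Y=-3816299.6420, Z=-3501615.0576 m
→ Helmert⁻¹: X=3716293.1964, Y=-3816492.8020, Z=-3502047.8771
→ geod (Bowring, a=6378388.000): φ=-33.49928100°, λ=-45.76209200°, h=3128.9000 m

φ=-33.499281°, λ=-45.762092°, h=3128.900 m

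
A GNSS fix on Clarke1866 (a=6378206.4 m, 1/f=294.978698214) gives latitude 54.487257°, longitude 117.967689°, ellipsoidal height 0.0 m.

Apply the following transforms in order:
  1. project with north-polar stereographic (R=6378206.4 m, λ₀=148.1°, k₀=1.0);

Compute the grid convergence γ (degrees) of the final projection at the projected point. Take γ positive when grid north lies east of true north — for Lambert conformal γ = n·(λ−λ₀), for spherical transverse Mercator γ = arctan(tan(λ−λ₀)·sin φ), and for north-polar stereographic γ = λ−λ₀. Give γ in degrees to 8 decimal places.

start: φ=54.487257°, λ=117.967689°, h=0.000 m
→ into stereo (λ₀=148.1°): φ=54.48725700°, λ−λ₀=-30.13231100°
convergence γ = -30.13231100°

-30.13231100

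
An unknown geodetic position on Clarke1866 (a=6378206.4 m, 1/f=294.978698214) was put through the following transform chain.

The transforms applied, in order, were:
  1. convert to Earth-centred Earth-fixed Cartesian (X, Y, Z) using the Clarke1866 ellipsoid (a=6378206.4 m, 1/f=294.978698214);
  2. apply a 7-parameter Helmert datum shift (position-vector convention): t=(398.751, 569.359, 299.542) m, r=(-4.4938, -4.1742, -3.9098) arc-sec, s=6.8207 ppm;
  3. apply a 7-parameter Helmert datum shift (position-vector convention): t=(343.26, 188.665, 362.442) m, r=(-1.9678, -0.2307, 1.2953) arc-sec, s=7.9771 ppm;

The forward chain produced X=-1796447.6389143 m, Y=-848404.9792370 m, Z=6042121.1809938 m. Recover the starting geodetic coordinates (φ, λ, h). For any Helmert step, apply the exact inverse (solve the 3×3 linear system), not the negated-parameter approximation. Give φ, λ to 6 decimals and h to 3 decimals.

φ=71.903768°, λ=-154.702255°, h=1266.846 m

start: X=-1796447.6389, Y=-848404.9792, Z=6042121.1810 m
→ Helmert⁻¹: X=-1796775.1377, Y=-848633.2305, Z=6041704.4572
→ Helmert⁻¹: X=-1797023.2709, Y=-849362.4813, Z=6041381.5707
→ geod (Bowring, a=6378206.400): φ=71.90376800°, λ=-154.70225500°, h=1266.8460 m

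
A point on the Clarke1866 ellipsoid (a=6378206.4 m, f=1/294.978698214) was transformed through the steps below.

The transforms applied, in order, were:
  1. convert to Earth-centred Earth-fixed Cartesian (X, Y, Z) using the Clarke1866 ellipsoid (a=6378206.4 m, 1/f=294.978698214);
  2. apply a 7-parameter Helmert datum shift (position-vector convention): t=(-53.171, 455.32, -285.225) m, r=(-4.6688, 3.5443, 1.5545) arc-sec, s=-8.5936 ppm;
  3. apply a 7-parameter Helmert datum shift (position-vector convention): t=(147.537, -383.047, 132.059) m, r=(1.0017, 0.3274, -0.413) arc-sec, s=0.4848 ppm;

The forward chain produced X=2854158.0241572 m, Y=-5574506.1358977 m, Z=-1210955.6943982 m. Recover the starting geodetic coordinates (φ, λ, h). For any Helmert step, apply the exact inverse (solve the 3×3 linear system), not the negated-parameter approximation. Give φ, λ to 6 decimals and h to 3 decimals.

φ=-11.015437°, λ=-62.888577°, h=1315.216 m

start: X=2854158.0242, Y=-5574506.1359, Z=-1210955.6944 m
→ Helmert⁻¹: X=2854022.1868, Y=-5574120.5534, Z=-1211055.5661
→ Helmert⁻¹: X=2854078.6785, Y=-5574617.8813, Z=-1210857.8851
→ geod (Bowring, a=6378206.400): φ=-11.01543700°, λ=-62.88857700°, h=1315.2160 m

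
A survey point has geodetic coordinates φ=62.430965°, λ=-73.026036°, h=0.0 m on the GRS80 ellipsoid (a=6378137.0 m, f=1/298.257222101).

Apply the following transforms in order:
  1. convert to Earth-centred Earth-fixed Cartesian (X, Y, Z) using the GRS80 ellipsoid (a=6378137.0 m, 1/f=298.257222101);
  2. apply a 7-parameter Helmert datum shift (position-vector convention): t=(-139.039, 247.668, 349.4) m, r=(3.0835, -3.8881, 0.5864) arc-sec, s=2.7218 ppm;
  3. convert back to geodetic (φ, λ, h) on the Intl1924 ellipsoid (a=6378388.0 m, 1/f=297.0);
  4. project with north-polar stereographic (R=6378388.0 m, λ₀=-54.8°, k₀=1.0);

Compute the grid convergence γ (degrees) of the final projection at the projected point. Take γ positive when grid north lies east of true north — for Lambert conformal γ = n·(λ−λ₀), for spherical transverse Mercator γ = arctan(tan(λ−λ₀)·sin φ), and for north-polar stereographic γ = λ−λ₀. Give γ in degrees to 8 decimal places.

start: φ=62.430965°, λ=-73.026036°, h=0.000 m
→ ECEF (a=6378137.000, f=1/298.257222101): X=864047.8457, Y=-2830773.2319, Z=5630904.5469
→ Helmert 7p (PV): X=863813.0631, Y=-2830614.9901, Z=5631243.2425
→ geod (Bowring, a=6378388.000): φ=62.43479412°, λ=-73.02948902°, h=19.2313 m
→ into stereo (λ₀=-54.8°): φ=62.43479412°, λ−λ₀=-18.22948902°
convergence γ = -18.22948902°

-18.22948902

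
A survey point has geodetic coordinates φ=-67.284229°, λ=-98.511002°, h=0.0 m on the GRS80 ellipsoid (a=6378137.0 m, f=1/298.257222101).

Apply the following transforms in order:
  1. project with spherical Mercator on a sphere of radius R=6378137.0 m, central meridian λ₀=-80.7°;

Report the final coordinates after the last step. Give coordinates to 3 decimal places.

start: φ=-67.284229°, λ=-98.511002°, h=0.000 m
→ merc (R=6378137.0, λ₀=-80.7°): E=-1982711.6732, N=-10237512.9397

E=-1982711.673 m, N=-10237512.940 m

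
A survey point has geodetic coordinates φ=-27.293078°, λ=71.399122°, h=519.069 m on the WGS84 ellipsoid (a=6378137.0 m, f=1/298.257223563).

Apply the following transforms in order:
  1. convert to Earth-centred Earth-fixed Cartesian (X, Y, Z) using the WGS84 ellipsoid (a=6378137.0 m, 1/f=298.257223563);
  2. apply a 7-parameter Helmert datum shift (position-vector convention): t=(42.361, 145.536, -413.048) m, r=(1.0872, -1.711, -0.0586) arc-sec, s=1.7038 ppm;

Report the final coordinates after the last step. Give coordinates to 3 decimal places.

start: φ=-27.293078°, λ=71.399122°, h=519.069 m
→ ECEF (a=6378137.000, f=1/298.257223563): X=1809388.7697, Y=5376217.4095, Z=-2907350.9736
→ Helmert 7p (PV): X=1809459.8579, Y=5376386.9158, Z=-2907725.6284

X=1809459.858 m, Y=5376386.916 m, Z=-2907725.628 m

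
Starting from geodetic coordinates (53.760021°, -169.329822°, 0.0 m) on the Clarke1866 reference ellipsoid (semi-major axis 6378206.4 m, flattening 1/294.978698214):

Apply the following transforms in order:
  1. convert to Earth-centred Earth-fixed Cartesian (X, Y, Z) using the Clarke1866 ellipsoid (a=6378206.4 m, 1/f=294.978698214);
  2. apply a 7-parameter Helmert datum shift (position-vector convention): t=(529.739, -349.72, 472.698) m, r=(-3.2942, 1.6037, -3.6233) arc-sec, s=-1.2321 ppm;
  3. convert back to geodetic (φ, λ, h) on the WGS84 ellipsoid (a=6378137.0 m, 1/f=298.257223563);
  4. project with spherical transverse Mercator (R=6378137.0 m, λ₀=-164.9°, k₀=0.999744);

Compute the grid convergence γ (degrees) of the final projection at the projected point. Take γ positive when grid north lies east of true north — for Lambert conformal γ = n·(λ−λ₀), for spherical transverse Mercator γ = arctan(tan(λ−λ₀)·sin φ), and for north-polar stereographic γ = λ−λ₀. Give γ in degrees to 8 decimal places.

-3.57184585

start: φ=53.760021°, λ=-169.329822°, h=0.000 m
→ ECEF (a=6378206.400, f=1/294.978698214): X=-3713583.8183, Y=-699687.2430, Z=5120795.7229
→ Helmert 7p (PV): X=-3713021.9808, Y=-699889.0844, Z=5121302.1590
→ geod (Bowring, a=6378137.000): φ=53.76440051°, λ=-169.32523673°, h=19.0011 m
→ into tm (λ₀=-164.9°): φ=53.76440051°, λ−λ₀=-4.42523673°
convergence γ = -3.57184585°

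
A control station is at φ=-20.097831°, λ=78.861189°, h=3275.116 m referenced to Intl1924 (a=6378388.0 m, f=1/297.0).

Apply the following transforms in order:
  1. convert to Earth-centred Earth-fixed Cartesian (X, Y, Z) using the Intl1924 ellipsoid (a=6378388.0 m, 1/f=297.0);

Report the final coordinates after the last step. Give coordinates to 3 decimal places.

X=1158239.816 m, Y=5882502.980 m, Z=-2179023.566 m

start: φ=-20.097831°, λ=78.861189°, h=3275.116 m
→ ECEF (a=6378388.000, f=1/297.0): X=1158239.8159, Y=5882502.9800, Z=-2179023.5660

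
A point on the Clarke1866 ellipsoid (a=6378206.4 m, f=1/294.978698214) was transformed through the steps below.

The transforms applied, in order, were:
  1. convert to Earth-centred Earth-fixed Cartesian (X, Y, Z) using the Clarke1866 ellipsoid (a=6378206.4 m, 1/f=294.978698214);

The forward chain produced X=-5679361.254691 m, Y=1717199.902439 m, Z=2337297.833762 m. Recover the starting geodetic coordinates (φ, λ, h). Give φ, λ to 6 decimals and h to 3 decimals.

φ=21.633937°, λ=163.176892°, h=1770.045 m

start: X=-5679361.2547, Y=1717199.9024, Z=2337297.8338 m
→ geod (Bowring, a=6378206.400): φ=21.63393700°, λ=163.17689200°, h=1770.0450 m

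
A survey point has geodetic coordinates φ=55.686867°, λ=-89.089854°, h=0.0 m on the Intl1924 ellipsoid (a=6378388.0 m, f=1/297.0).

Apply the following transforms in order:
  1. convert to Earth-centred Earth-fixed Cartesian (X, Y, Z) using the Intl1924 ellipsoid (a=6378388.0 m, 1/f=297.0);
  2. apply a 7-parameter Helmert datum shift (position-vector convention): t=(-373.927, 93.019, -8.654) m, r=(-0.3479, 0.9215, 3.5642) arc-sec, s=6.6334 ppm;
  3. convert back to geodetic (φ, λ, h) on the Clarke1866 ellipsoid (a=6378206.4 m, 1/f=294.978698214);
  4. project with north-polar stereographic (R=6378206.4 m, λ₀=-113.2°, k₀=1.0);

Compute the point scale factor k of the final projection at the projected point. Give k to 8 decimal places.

1.09529693

start: φ=55.686867°, λ=-89.089854°, h=0.000 m
→ ECEF (a=6378388.000, f=1/297.0): X=57245.2163, Y=-3603414.6247, Z=5244975.5681
→ Helmert 7p (PV): X=56957.3678, Y=-3603335.6728, Z=5245007.5281
→ geod (Bowring, a=6378206.400): φ=55.68887543°, λ=-89.09440992°, h=260.7996 m
→ into stereo (λ₀=-113.2°): φ=55.68887543°, λ−λ₀=24.10559008°
scale k = 1.09529693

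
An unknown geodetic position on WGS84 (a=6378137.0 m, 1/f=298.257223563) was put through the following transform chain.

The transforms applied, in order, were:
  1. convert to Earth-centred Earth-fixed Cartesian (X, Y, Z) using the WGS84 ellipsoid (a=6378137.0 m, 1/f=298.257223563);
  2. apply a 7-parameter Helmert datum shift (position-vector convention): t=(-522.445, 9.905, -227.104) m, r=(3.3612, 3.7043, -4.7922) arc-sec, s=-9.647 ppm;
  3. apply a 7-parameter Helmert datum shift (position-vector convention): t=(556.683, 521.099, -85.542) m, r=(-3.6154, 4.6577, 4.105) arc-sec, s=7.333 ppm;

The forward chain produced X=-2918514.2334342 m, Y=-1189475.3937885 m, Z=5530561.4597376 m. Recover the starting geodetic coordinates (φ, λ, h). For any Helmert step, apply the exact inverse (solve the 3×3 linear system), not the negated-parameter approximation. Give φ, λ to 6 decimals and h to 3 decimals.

start: X=-2918514.2334, Y=-1189475.3938, Z=5530561.4597 m
→ Helmert⁻¹: X=-2919198.0801, Y=-1190026.6086, Z=5530519.6682
→ Helmert⁻¹: X=-2918775.4704, Y=-1190025.6797, Z=5530767.1018
→ geod (Bowring, a=6378137.000): φ=60.48585100°, λ=-157.81858900°, h=3933.6200 m

φ=60.485851°, λ=-157.818589°, h=3933.620 m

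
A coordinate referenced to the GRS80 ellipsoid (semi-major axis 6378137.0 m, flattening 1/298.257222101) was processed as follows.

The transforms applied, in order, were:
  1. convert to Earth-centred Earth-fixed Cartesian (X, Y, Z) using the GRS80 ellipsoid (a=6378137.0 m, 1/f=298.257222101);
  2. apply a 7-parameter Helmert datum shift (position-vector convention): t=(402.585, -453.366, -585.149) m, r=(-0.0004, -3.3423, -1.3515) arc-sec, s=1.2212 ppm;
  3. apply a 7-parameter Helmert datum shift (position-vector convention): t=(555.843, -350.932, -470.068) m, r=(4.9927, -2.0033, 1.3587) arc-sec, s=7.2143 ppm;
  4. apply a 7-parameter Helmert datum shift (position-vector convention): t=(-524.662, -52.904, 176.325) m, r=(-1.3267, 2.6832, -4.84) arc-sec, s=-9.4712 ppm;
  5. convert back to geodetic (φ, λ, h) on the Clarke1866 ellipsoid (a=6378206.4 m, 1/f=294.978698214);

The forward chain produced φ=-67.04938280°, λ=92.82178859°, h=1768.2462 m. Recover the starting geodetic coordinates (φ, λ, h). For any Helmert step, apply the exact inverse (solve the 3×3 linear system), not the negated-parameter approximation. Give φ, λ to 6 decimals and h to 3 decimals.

φ=-67.038506°, λ=92.833957°, h=1175.860 m

start: φ=-67.049383°, λ=92.821789°, h=1768.246 m
→ ECEF (a=6378206.400, f=1/294.978698214): X=-122825.8826, Y=2491935.0818, Z=-5852002.7491
→ Helmert⁻¹: X=-122284.7260, Y=2492046.3603, Z=-5852220.0636
→ Helmert⁻¹: X=-122880.1000, Y=2492238.4773, Z=-5851766.9116
→ Helmert⁻¹: X=-123393.6791, Y=2492688.0020, Z=-5851172.6128
→ geod (Bowring, a=6378137.000): φ=-67.03850600°, λ=92.83395700°, h=1175.8600 m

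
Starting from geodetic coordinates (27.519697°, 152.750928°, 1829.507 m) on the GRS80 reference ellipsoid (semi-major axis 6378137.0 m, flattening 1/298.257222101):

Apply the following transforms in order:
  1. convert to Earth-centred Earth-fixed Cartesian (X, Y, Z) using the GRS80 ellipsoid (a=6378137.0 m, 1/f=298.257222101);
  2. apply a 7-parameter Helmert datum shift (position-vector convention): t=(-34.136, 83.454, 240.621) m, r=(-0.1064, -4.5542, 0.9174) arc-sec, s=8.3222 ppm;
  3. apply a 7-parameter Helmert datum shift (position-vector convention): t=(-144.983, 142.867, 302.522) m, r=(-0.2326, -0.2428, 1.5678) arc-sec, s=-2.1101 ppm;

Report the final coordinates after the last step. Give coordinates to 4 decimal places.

start: φ=27.519697°, λ=152.750928°, h=1829.507 m
→ ECEF (a=6378137.000, f=1/298.257222101): X=-5033775.0970, Y=2592461.3782, Z=2930251.4854
→ Helmert 7p (PV): X=-5033927.3543, Y=2592545.5299, Z=2930404.0116
→ Helmert 7p (PV): X=-5034084.8703, Y=2592647.9686, Z=2930691.5010

X=-5034084.8703 m, Y=2592647.9686 m, Z=2930691.5010 m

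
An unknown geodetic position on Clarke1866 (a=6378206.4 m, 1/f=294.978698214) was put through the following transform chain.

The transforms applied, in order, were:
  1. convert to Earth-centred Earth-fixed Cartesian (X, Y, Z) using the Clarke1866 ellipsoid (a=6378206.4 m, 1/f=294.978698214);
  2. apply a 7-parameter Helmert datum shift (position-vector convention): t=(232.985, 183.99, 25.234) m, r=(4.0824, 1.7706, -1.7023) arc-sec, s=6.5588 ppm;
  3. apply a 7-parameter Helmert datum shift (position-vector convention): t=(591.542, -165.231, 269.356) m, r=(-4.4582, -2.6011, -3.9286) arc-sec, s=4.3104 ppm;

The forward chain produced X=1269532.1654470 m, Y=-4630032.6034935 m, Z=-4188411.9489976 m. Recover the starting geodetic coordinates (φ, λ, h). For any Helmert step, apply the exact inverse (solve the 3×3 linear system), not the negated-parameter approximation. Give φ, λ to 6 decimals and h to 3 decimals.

start: X=1269532.1654, Y=-4630032.6035, Z=-4188411.9490 m
→ Helmert⁻¹: X=1268970.5110, Y=-4629732.7106, Z=-4188779.3194
→ Helmert⁻¹: X=1268803.3716, Y=-4629958.7650, Z=-4188674.5522
→ geod (Bowring, a=6378206.400): φ=-41.29812900°, λ=-74.67478900°, h=2302.7190 m

φ=-41.298129°, λ=-74.674789°, h=2302.719 m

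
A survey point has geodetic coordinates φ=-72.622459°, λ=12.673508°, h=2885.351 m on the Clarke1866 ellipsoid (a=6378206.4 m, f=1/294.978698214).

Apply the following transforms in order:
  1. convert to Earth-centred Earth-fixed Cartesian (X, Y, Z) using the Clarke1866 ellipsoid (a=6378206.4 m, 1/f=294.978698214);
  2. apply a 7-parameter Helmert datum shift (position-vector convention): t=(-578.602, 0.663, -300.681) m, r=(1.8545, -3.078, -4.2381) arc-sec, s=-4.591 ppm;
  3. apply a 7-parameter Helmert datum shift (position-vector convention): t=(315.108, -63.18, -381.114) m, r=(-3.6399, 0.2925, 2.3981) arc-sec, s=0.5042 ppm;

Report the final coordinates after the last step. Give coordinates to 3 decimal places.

start: φ=-72.622459°, λ=12.673508°, h=2885.351 m
→ ECEF (a=6378206.400, f=1/294.978698214): X=1865142.0235, Y=419421.8139, Z=-6067363.8851
→ Helmert 7p (PV): X=1864654.0167, Y=419436.7793, Z=-6067605.1074
→ Helmert 7p (PV): X=1864956.5839, Y=419288.4164, Z=-6067999.3266

X=1864956.584 m, Y=419288.416 m, Z=-6067999.327 m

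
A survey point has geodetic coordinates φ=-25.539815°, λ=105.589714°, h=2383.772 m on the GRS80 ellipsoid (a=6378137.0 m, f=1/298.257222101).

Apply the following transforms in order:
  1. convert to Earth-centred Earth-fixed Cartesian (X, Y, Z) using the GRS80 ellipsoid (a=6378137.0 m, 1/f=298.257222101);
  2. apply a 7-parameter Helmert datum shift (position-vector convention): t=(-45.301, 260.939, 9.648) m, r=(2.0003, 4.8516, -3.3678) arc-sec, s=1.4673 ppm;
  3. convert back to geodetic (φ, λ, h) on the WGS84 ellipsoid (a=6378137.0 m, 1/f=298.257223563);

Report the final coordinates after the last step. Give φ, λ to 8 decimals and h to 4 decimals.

start: φ=-25.539815°, λ=105.589714°, h=2383.772 m
→ ECEF (a=6378137.000, f=1/298.257222101): X=-1548153.5941, Y=5548708.7643, Z=-2734178.6856
→ Helmert 7p (PV): X=-1548174.8811, Y=5549029.6379, Z=-2734082.8250
→ geod (Bowring, a=6378137.000): φ=-25.53780996°, λ=105.58906028°, h=2626.4774 m

φ=-25.53780996°, λ=105.58906028°, h=2626.4774 m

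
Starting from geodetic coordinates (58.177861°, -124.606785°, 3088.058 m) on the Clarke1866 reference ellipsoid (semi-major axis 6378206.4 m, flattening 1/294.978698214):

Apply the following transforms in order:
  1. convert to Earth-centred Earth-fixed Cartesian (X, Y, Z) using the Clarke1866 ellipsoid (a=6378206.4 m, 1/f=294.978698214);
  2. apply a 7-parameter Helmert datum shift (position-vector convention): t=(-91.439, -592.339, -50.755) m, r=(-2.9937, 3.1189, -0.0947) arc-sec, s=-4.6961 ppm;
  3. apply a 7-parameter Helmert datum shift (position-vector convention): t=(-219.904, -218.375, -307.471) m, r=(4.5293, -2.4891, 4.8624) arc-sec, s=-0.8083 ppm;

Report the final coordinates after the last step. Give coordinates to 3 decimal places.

X=-1915887.627 m, Y=-2777094.603 m, Z=5398231.038 m

start: φ=58.177861°, λ=-124.606785°, h=3088.058 m
→ ECEF (a=6378206.400, f=1/294.978698214): X=-1915667.4946, Y=-2776214.6990, Z=5398633.8102
→ Helmert 7p (PV): X=-1915669.5804, Y=-2776714.7665, Z=5398626.9625
→ Helmert 7p (PV): X=-1915887.6268, Y=-2777094.6027, Z=5398231.0376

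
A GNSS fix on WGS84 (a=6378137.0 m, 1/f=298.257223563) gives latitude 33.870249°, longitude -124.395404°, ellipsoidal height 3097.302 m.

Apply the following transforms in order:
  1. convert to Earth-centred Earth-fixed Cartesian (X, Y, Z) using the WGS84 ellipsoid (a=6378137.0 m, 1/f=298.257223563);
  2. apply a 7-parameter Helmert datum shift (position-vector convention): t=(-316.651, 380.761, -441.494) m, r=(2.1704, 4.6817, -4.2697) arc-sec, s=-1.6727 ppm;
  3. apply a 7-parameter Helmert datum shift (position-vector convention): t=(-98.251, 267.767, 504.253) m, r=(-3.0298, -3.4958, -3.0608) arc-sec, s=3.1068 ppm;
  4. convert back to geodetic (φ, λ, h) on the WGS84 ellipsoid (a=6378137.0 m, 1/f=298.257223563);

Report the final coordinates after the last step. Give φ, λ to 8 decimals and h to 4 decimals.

start: φ=33.870249°, λ=-124.395404°, h=3097.302 m
→ ECEF (a=6378137.000, f=1/298.257223563): X=-2996157.3753, Y=-4376530.5399, Z=3536232.0077
→ Helmert 7p (PV): X=-2996479.3454, Y=-4376117.6473, Z=3535806.5523
→ Helmert 7p (PV): X=-2996711.7695, Y=-4375767.0733, Z=3536335.2860
→ geod (Bowring, a=6378137.000): φ=33.87261242°, λ=-124.40500539°, h=2891.8853 m

φ=33.87261242°, λ=-124.40500539°, h=2891.8853 m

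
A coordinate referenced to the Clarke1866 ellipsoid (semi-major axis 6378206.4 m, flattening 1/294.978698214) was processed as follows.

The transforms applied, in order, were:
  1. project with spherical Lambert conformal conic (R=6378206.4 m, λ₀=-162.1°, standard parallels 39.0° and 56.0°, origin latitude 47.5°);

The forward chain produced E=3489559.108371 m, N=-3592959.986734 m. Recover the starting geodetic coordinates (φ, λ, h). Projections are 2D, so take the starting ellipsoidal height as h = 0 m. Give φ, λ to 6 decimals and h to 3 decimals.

φ=11.453371°, λ=-134.448361°, h=0.000 m

start: E=3489559.1084, N=-3592959.9867 m
→ lcc⁻¹: φ=11.45337100°, λ=-134.44836100°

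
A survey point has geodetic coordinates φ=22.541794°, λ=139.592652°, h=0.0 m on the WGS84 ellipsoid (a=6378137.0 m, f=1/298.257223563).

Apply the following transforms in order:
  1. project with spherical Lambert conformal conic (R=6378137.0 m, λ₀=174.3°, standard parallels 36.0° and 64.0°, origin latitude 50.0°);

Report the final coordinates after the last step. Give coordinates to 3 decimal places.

E=-3713457.000 m, N=-2192683.644 m

start: φ=22.541794°, λ=139.592652°, h=0.000 m
→ lcc (R=6378137.0, λ₀=174.3°): E=-3713457.0002, N=-2192683.6439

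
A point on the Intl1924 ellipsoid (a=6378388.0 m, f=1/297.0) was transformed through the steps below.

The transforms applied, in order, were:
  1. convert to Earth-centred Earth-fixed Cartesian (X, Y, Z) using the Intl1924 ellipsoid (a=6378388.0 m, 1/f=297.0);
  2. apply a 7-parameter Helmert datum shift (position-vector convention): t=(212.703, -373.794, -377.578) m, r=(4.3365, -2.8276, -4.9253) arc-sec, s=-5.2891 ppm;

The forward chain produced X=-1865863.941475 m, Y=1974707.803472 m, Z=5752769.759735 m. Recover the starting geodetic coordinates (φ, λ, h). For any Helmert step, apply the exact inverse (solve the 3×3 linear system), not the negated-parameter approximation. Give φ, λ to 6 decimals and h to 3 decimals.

φ=64.867255°, λ=133.372896°, h=1759.221 m

start: X=-1865863.9415, Y=1974707.8035, Z=5752769.7597 m
→ Helmert⁻¹: X=-1866054.8108, Y=1975168.4394, Z=5753161.8220
→ geod (Bowring, a=6378388.000): φ=64.86725500°, λ=133.37289600°, h=1759.2210 m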